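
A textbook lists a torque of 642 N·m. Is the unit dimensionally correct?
Yes

torque has SI base units: kg * m^2 / s^2
N·m reduces to the same SI base units, so it is a valid unit for torque.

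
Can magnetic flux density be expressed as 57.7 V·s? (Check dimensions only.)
No

magnetic flux density has SI base units: kg / (A * s^2)
V·s does NOT reduce to kg / (A * s^2); a valid unit for magnetic flux density would be e.g. T.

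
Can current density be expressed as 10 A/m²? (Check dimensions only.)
Yes

current density has SI base units: A / m^2
A/m² reduces to the same SI base units, so it is a valid unit for current density.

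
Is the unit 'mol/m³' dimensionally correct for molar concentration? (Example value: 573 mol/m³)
Yes

molar concentration has SI base units: mol / m^3
mol/m³ reduces to the same SI base units, so it is a valid unit for molar concentration.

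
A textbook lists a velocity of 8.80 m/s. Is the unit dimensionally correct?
Yes

velocity has SI base units: m / s
m/s reduces to the same SI base units, so it is a valid unit for velocity.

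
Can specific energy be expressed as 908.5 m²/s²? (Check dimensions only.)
Yes

specific energy has SI base units: m^2 / s^2
m²/s² reduces to the same SI base units, so it is a valid unit for specific energy.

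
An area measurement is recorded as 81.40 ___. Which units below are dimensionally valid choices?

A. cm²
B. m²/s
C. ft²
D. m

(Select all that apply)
A, C

area has SI base units: m^2

Checking each option against m^2:
  A. cm²: ✓ matches
  B. m²/s: ✗ does not match
  C. ft²: ✓ matches
  D. m: ✗ does not match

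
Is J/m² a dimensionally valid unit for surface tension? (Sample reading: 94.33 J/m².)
Yes

surface tension has SI base units: kg / s^2
J/m² reduces to the same SI base units, so it is a valid unit for surface tension.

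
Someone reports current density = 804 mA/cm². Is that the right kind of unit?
Yes

current density has SI base units: A / m^2
mA/cm² reduces to the same SI base units, so it is a valid unit for current density.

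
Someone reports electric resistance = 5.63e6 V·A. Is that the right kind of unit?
No

electric resistance has SI base units: kg * m^2 / (A^2 * s^3)
V·A does NOT reduce to kg * m^2 / (A^2 * s^3); a valid unit for electric resistance would be e.g. Ω.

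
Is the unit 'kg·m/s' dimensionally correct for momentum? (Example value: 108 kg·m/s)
Yes

momentum has SI base units: kg * m / s
kg·m/s reduces to the same SI base units, so it is a valid unit for momentum.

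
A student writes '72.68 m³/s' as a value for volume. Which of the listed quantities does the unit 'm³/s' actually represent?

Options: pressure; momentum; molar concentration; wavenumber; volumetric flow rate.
volumetric flow rate

volume should have units dimensionally equivalent to m^3 (e.g. m³).
The given unit 'm³/s' reduces to m^3 / s. Of the listed options, that is the dimensionality of volumetric flow rate.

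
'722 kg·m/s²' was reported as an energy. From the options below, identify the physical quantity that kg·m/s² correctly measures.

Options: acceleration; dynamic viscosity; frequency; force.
force

energy should have units dimensionally equivalent to kg * m^2 / s^2 (e.g. J).
The given unit 'kg·m/s²' reduces to kg * m / s^2. Of the listed options, that is the dimensionality of force.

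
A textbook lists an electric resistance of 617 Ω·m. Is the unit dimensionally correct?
No

electric resistance has SI base units: kg * m^2 / (A^2 * s^3)
Ω·m does NOT reduce to kg * m^2 / (A^2 * s^3); a valid unit for electric resistance would be e.g. Ω.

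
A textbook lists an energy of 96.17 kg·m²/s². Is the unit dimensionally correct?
Yes

energy has SI base units: kg * m^2 / s^2
kg·m²/s² reduces to the same SI base units, so it is a valid unit for energy.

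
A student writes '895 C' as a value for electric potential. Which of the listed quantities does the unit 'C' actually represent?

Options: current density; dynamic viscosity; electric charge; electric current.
electric charge

electric potential should have units dimensionally equivalent to kg * m^2 / (A * s^3) (e.g. V).
The given unit 'C' reduces to A * s. Of the listed options, that is the dimensionality of electric charge.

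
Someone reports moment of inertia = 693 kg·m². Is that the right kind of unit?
Yes

moment of inertia has SI base units: kg * m^2
kg·m² reduces to the same SI base units, so it is a valid unit for moment of inertia.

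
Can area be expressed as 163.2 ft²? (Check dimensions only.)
Yes

area has SI base units: m^2
ft² reduces to the same SI base units, so it is a valid unit for area.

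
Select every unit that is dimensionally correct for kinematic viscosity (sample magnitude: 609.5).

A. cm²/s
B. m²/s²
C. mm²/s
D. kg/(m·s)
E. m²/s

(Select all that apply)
A, C, E

kinematic viscosity has SI base units: m^2 / s

Checking each option against m^2 / s:
  A. cm²/s: ✓ matches
  B. m²/s²: ✗ does not match
  C. mm²/s: ✓ matches
  D. kg/(m·s): ✗ does not match
  E. m²/s: ✓ matches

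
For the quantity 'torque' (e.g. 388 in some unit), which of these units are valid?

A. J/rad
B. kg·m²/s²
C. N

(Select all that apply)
A, B

torque has SI base units: kg * m^2 / s^2

Checking each option against kg * m^2 / s^2:
  A. J/rad: ✓ matches
  B. kg·m²/s²: ✓ matches
  C. N: ✗ does not match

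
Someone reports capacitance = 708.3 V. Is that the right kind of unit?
No

capacitance has SI base units: A^2 * s^4 / (kg * m^2)
V does NOT reduce to A^2 * s^4 / (kg * m^2); a valid unit for capacitance would be e.g. F.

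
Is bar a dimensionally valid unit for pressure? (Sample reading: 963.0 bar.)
Yes

pressure has SI base units: kg / (m * s^2)
bar reduces to the same SI base units, so it is a valid unit for pressure.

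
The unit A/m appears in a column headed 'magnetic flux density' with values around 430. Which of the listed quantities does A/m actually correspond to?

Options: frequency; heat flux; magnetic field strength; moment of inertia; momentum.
magnetic field strength

magnetic flux density should have units dimensionally equivalent to kg / (A * s^2) (e.g. T).
The given unit 'A/m' reduces to A / m. Of the listed options, that is the dimensionality of magnetic field strength.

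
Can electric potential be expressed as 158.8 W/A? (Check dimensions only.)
Yes

electric potential has SI base units: kg * m^2 / (A * s^3)
W/A reduces to the same SI base units, so it is a valid unit for electric potential.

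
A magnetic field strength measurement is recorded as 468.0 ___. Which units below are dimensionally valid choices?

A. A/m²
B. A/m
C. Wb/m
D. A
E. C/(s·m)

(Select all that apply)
B, E

magnetic field strength has SI base units: A / m

Checking each option against A / m:
  A. A/m²: ✗ does not match
  B. A/m: ✓ matches
  C. Wb/m: ✗ does not match
  D. A: ✗ does not match
  E. C/(s·m): ✓ matches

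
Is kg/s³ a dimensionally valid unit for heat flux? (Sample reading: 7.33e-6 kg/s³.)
Yes

heat flux has SI base units: kg / s^3
kg/s³ reduces to the same SI base units, so it is a valid unit for heat flux.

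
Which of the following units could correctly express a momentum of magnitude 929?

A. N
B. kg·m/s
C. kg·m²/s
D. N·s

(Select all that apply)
B, D

momentum has SI base units: kg * m / s

Checking each option against kg * m / s:
  A. N: ✗ does not match
  B. kg·m/s: ✓ matches
  C. kg·m²/s: ✗ does not match
  D. N·s: ✓ matches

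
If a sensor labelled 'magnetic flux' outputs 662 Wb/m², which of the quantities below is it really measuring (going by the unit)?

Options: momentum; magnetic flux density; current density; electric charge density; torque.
magnetic flux density

magnetic flux should have units dimensionally equivalent to kg * m^2 / (A * s^2) (e.g. Wb).
The given unit 'Wb/m²' reduces to kg / (A * s^2). Of the listed options, that is the dimensionality of magnetic flux density.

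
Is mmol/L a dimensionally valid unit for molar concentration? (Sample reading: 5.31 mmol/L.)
Yes

molar concentration has SI base units: mol / m^3
mmol/L reduces to the same SI base units, so it is a valid unit for molar concentration.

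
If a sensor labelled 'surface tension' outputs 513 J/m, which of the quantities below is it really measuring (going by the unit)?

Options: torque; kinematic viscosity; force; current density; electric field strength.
force

surface tension should have units dimensionally equivalent to kg / s^2 (e.g. N/m).
The given unit 'J/m' reduces to kg * m / s^2. Of the listed options, that is the dimensionality of force.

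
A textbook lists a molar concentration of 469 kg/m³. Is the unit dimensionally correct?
No

molar concentration has SI base units: mol / m^3
kg/m³ does NOT reduce to mol / m^3; a valid unit for molar concentration would be e.g. mol/m³.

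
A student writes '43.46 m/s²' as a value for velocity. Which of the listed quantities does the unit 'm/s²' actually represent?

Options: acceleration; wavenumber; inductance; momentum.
acceleration

velocity should have units dimensionally equivalent to m / s (e.g. m/s).
The given unit 'm/s²' reduces to m / s^2. Of the listed options, that is the dimensionality of acceleration.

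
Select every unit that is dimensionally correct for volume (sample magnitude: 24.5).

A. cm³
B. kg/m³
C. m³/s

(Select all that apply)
A

volume has SI base units: m^3

Checking each option against m^3:
  A. cm³: ✓ matches
  B. kg/m³: ✗ does not match
  C. m³/s: ✗ does not match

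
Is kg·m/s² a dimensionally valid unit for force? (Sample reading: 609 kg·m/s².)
Yes

force has SI base units: kg * m / s^2
kg·m/s² reduces to the same SI base units, so it is a valid unit for force.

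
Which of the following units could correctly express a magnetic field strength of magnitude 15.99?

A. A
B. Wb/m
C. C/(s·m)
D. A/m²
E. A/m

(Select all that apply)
C, E

magnetic field strength has SI base units: A / m

Checking each option against A / m:
  A. A: ✗ does not match
  B. Wb/m: ✗ does not match
  C. C/(s·m): ✓ matches
  D. A/m²: ✗ does not match
  E. A/m: ✓ matches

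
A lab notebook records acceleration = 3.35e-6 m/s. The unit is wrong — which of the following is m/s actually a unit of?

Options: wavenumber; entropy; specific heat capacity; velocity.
velocity

acceleration should have units dimensionally equivalent to m / s^2 (e.g. m/s²).
The given unit 'm/s' reduces to m / s. Of the listed options, that is the dimensionality of velocity.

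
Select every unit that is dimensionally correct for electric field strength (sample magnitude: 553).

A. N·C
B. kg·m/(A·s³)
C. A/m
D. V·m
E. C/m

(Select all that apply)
B

electric field strength has SI base units: kg * m / (A * s^3)

Checking each option against kg * m / (A * s^3):
  A. N·C: ✗ does not match
  B. kg·m/(A·s³): ✓ matches
  C. A/m: ✗ does not match
  D. V·m: ✗ does not match
  E. C/m: ✗ does not match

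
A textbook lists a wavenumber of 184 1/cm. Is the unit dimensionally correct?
Yes

wavenumber has SI base units: 1 / m
1/cm reduces to the same SI base units, so it is a valid unit for wavenumber.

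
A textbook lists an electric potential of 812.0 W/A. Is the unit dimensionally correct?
Yes

electric potential has SI base units: kg * m^2 / (A * s^3)
W/A reduces to the same SI base units, so it is a valid unit for electric potential.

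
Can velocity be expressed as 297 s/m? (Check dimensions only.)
No

velocity has SI base units: m / s
s/m does NOT reduce to m / s; a valid unit for velocity would be e.g. m/s.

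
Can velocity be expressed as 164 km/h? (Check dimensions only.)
Yes

velocity has SI base units: m / s
km/h reduces to the same SI base units, so it is a valid unit for velocity.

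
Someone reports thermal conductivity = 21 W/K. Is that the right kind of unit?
No

thermal conductivity has SI base units: kg * m / (s^3 * K)
W/K does NOT reduce to kg * m / (s^3 * K); a valid unit for thermal conductivity would be e.g. W/(m·K).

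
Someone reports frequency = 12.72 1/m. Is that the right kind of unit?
No

frequency has SI base units: 1 / s
1/m does NOT reduce to 1 / s; a valid unit for frequency would be e.g. Hz.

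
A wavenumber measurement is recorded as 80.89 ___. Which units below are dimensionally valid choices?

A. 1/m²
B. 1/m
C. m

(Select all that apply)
B

wavenumber has SI base units: 1 / m

Checking each option against 1 / m:
  A. 1/m²: ✗ does not match
  B. 1/m: ✓ matches
  C. m: ✗ does not match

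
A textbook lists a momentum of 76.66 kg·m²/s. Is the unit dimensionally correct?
No

momentum has SI base units: kg * m / s
kg·m²/s does NOT reduce to kg * m / s; a valid unit for momentum would be e.g. kg·m/s.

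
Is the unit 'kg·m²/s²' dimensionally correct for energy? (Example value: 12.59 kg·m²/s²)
Yes

energy has SI base units: kg * m^2 / s^2
kg·m²/s² reduces to the same SI base units, so it is a valid unit for energy.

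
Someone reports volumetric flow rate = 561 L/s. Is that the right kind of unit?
Yes

volumetric flow rate has SI base units: m^3 / s
L/s reduces to the same SI base units, so it is a valid unit for volumetric flow rate.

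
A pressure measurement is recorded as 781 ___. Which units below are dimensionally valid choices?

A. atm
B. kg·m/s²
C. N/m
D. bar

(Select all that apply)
A, D

pressure has SI base units: kg / (m * s^2)

Checking each option against kg / (m * s^2):
  A. atm: ✓ matches
  B. kg·m/s²: ✗ does not match
  C. N/m: ✗ does not match
  D. bar: ✓ matches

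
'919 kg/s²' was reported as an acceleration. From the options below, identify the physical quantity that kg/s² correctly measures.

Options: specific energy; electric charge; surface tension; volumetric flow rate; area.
surface tension

acceleration should have units dimensionally equivalent to m / s^2 (e.g. m/s²).
The given unit 'kg/s²' reduces to kg / s^2. Of the listed options, that is the dimensionality of surface tension.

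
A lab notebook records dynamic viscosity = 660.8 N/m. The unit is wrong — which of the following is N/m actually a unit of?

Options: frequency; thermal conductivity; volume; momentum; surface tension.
surface tension

dynamic viscosity should have units dimensionally equivalent to kg / (m * s) (e.g. Pa·s).
The given unit 'N/m' reduces to kg / s^2. Of the listed options, that is the dimensionality of surface tension.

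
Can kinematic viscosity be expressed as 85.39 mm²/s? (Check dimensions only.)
Yes

kinematic viscosity has SI base units: m^2 / s
mm²/s reduces to the same SI base units, so it is a valid unit for kinematic viscosity.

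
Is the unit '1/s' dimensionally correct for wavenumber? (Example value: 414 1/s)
No

wavenumber has SI base units: 1 / m
1/s does NOT reduce to 1 / m; a valid unit for wavenumber would be e.g. 1/m.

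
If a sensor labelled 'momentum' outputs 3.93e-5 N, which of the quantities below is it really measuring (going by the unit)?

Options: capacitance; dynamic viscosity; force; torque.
force

momentum should have units dimensionally equivalent to kg * m / s (e.g. kg·m/s).
The given unit 'N' reduces to kg * m / s^2. Of the listed options, that is the dimensionality of force.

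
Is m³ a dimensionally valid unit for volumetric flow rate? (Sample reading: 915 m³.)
No

volumetric flow rate has SI base units: m^3 / s
m³ does NOT reduce to m^3 / s; a valid unit for volumetric flow rate would be e.g. m³/s.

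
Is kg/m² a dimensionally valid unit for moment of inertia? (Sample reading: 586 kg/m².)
No

moment of inertia has SI base units: kg * m^2
kg/m² does NOT reduce to kg * m^2; a valid unit for moment of inertia would be e.g. kg·m².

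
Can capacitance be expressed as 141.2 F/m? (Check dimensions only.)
No

capacitance has SI base units: A^2 * s^4 / (kg * m^2)
F/m does NOT reduce to A^2 * s^4 / (kg * m^2); a valid unit for capacitance would be e.g. F.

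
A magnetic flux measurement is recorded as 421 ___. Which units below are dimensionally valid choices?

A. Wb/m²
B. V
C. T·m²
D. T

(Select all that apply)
C

magnetic flux has SI base units: kg * m^2 / (A * s^2)

Checking each option against kg * m^2 / (A * s^2):
  A. Wb/m²: ✗ does not match
  B. V: ✗ does not match
  C. T·m²: ✓ matches
  D. T: ✗ does not match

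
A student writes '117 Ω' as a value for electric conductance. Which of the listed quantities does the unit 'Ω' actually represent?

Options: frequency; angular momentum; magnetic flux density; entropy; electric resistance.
electric resistance

electric conductance should have units dimensionally equivalent to A^2 * s^3 / (kg * m^2) (e.g. S).
The given unit 'Ω' reduces to kg * m^2 / (A^2 * s^3). Of the listed options, that is the dimensionality of electric resistance.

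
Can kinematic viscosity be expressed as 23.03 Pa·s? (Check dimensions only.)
No

kinematic viscosity has SI base units: m^2 / s
Pa·s does NOT reduce to m^2 / s; a valid unit for kinematic viscosity would be e.g. m²/s.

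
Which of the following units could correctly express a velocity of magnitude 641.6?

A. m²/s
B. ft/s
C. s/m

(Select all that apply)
B

velocity has SI base units: m / s

Checking each option against m / s:
  A. m²/s: ✗ does not match
  B. ft/s: ✓ matches
  C. s/m: ✗ does not match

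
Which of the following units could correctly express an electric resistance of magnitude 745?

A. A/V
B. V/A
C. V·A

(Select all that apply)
B

electric resistance has SI base units: kg * m^2 / (A^2 * s^3)

Checking each option against kg * m^2 / (A^2 * s^3):
  A. A/V: ✗ does not match
  B. V/A: ✓ matches
  C. V·A: ✗ does not match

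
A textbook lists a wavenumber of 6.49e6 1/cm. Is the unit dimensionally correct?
Yes

wavenumber has SI base units: 1 / m
1/cm reduces to the same SI base units, so it is a valid unit for wavenumber.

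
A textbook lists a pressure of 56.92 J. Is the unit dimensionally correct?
No

pressure has SI base units: kg / (m * s^2)
J does NOT reduce to kg / (m * s^2); a valid unit for pressure would be e.g. Pa.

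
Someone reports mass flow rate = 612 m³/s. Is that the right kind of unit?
No

mass flow rate has SI base units: kg / s
m³/s does NOT reduce to kg / s; a valid unit for mass flow rate would be e.g. kg/s.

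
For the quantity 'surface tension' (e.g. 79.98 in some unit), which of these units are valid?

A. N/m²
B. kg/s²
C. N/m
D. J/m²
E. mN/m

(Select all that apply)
B, C, D, E

surface tension has SI base units: kg / s^2

Checking each option against kg / s^2:
  A. N/m²: ✗ does not match
  B. kg/s²: ✓ matches
  C. N/m: ✓ matches
  D. J/m²: ✓ matches
  E. mN/m: ✓ matches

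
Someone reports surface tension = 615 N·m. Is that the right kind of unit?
No

surface tension has SI base units: kg / s^2
N·m does NOT reduce to kg / s^2; a valid unit for surface tension would be e.g. N/m.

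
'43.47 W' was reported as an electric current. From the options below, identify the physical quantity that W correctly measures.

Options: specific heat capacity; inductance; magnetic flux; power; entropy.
power

electric current should have units dimensionally equivalent to A (e.g. A).
The given unit 'W' reduces to kg * m^2 / s^3. Of the listed options, that is the dimensionality of power.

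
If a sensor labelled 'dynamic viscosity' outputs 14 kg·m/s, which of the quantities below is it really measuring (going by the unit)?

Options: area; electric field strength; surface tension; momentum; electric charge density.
momentum

dynamic viscosity should have units dimensionally equivalent to kg / (m * s) (e.g. Pa·s).
The given unit 'kg·m/s' reduces to kg * m / s. Of the listed options, that is the dimensionality of momentum.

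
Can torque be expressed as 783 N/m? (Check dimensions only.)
No

torque has SI base units: kg * m^2 / s^2
N/m does NOT reduce to kg * m^2 / s^2; a valid unit for torque would be e.g. N·m.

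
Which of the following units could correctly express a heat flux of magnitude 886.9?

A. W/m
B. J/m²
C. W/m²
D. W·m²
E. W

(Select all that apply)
C

heat flux has SI base units: kg / s^3

Checking each option against kg / s^3:
  A. W/m: ✗ does not match
  B. J/m²: ✗ does not match
  C. W/m²: ✓ matches
  D. W·m²: ✗ does not match
  E. W: ✗ does not match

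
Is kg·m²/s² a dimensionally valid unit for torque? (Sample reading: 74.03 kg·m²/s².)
Yes

torque has SI base units: kg * m^2 / s^2
kg·m²/s² reduces to the same SI base units, so it is a valid unit for torque.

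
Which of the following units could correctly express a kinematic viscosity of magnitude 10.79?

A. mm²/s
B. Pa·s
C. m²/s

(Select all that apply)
A, C

kinematic viscosity has SI base units: m^2 / s

Checking each option against m^2 / s:
  A. mm²/s: ✓ matches
  B. Pa·s: ✗ does not match
  C. m²/s: ✓ matches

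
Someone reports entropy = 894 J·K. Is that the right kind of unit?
No

entropy has SI base units: kg * m^2 / (s^2 * K)
J·K does NOT reduce to kg * m^2 / (s^2 * K); a valid unit for entropy would be e.g. J/K.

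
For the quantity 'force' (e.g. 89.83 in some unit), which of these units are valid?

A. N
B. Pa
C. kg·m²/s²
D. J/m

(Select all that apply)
A, D

force has SI base units: kg * m / s^2

Checking each option against kg * m / s^2:
  A. N: ✓ matches
  B. Pa: ✗ does not match
  C. kg·m²/s²: ✗ does not match
  D. J/m: ✓ matches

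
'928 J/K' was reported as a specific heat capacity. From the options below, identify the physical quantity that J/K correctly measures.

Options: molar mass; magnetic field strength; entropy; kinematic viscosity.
entropy

specific heat capacity should have units dimensionally equivalent to m^2 / (s^2 * K) (e.g. J/(kg·K)).
The given unit 'J/K' reduces to kg * m^2 / (s^2 * K). Of the listed options, that is the dimensionality of entropy.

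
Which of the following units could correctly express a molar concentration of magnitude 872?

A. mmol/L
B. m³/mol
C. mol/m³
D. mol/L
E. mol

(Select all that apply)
A, C, D

molar concentration has SI base units: mol / m^3

Checking each option against mol / m^3:
  A. mmol/L: ✓ matches
  B. m³/mol: ✗ does not match
  C. mol/m³: ✓ matches
  D. mol/L: ✓ matches
  E. mol: ✗ does not match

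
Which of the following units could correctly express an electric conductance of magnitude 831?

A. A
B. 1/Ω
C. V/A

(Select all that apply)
B

electric conductance has SI base units: A^2 * s^3 / (kg * m^2)

Checking each option against A^2 * s^3 / (kg * m^2):
  A. A: ✗ does not match
  B. 1/Ω: ✓ matches
  C. V/A: ✗ does not match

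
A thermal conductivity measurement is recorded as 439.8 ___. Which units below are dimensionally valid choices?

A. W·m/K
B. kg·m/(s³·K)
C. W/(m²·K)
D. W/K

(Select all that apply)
B

thermal conductivity has SI base units: kg * m / (s^3 * K)

Checking each option against kg * m / (s^3 * K):
  A. W·m/K: ✗ does not match
  B. kg·m/(s³·K): ✓ matches
  C. W/(m²·K): ✗ does not match
  D. W/K: ✗ does not match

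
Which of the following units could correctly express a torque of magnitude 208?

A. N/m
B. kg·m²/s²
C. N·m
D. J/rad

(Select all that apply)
B, C, D

torque has SI base units: kg * m^2 / s^2

Checking each option against kg * m^2 / s^2:
  A. N/m: ✗ does not match
  B. kg·m²/s²: ✓ matches
  C. N·m: ✓ matches
  D. J/rad: ✓ matches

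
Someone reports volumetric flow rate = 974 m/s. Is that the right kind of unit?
No

volumetric flow rate has SI base units: m^3 / s
m/s does NOT reduce to m^3 / s; a valid unit for volumetric flow rate would be e.g. m³/s.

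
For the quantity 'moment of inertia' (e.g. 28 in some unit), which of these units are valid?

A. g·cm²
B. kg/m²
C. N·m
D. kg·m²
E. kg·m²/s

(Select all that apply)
A, D

moment of inertia has SI base units: kg * m^2

Checking each option against kg * m^2:
  A. g·cm²: ✓ matches
  B. kg/m²: ✗ does not match
  C. N·m: ✗ does not match
  D. kg·m²: ✓ matches
  E. kg·m²/s: ✗ does not match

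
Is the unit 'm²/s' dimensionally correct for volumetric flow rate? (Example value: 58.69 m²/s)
No

volumetric flow rate has SI base units: m^3 / s
m²/s does NOT reduce to m^3 / s; a valid unit for volumetric flow rate would be e.g. m³/s.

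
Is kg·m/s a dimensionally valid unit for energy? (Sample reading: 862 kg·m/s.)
No

energy has SI base units: kg * m^2 / s^2
kg·m/s does NOT reduce to kg * m^2 / s^2; a valid unit for energy would be e.g. J.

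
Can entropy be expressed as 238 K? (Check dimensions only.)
No

entropy has SI base units: kg * m^2 / (s^2 * K)
K does NOT reduce to kg * m^2 / (s^2 * K); a valid unit for entropy would be e.g. J/K.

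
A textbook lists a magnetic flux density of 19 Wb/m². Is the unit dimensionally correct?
Yes

magnetic flux density has SI base units: kg / (A * s^2)
Wb/m² reduces to the same SI base units, so it is a valid unit for magnetic flux density.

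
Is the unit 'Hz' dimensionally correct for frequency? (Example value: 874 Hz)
Yes

frequency has SI base units: 1 / s
Hz reduces to the same SI base units, so it is a valid unit for frequency.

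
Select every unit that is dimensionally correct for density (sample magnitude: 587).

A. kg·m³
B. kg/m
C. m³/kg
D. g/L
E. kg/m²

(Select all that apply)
D

density has SI base units: kg / m^3

Checking each option against kg / m^3:
  A. kg·m³: ✗ does not match
  B. kg/m: ✗ does not match
  C. m³/kg: ✗ does not match
  D. g/L: ✓ matches
  E. kg/m²: ✗ does not match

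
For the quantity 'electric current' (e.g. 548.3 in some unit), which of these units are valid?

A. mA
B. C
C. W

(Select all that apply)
A

electric current has SI base units: A

Checking each option against A:
  A. mA: ✓ matches
  B. C: ✗ does not match
  C. W: ✗ does not match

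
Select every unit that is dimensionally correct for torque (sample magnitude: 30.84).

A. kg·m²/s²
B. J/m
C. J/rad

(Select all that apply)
A, C

torque has SI base units: kg * m^2 / s^2

Checking each option against kg * m^2 / s^2:
  A. kg·m²/s²: ✓ matches
  B. J/m: ✗ does not match
  C. J/rad: ✓ matches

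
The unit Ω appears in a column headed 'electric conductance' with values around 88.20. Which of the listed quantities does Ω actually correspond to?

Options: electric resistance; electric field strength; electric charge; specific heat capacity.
electric resistance

electric conductance should have units dimensionally equivalent to A^2 * s^3 / (kg * m^2) (e.g. S).
The given unit 'Ω' reduces to kg * m^2 / (A^2 * s^3). Of the listed options, that is the dimensionality of electric resistance.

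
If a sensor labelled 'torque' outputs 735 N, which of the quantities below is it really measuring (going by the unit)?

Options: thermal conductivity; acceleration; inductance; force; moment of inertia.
force

torque should have units dimensionally equivalent to kg * m^2 / s^2 (e.g. N·m).
The given unit 'N' reduces to kg * m / s^2. Of the listed options, that is the dimensionality of force.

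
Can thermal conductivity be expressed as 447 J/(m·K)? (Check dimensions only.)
No

thermal conductivity has SI base units: kg * m / (s^3 * K)
J/(m·K) does NOT reduce to kg * m / (s^3 * K); a valid unit for thermal conductivity would be e.g. W/(m·K).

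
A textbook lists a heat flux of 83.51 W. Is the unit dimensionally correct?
No

heat flux has SI base units: kg / s^3
W does NOT reduce to kg / s^3; a valid unit for heat flux would be e.g. W/m².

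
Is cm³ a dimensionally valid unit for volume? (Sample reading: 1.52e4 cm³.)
Yes

volume has SI base units: m^3
cm³ reduces to the same SI base units, so it is a valid unit for volume.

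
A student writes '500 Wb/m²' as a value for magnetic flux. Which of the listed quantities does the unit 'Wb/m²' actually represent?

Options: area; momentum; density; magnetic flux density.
magnetic flux density

magnetic flux should have units dimensionally equivalent to kg * m^2 / (A * s^2) (e.g. Wb).
The given unit 'Wb/m²' reduces to kg / (A * s^2). Of the listed options, that is the dimensionality of magnetic flux density.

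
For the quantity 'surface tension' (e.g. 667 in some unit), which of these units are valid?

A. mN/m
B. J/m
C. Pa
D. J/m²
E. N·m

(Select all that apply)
A, D

surface tension has SI base units: kg / s^2

Checking each option against kg / s^2:
  A. mN/m: ✓ matches
  B. J/m: ✗ does not match
  C. Pa: ✗ does not match
  D. J/m²: ✓ matches
  E. N·m: ✗ does not match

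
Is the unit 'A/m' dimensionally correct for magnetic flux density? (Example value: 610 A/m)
No

magnetic flux density has SI base units: kg / (A * s^2)
A/m does NOT reduce to kg / (A * s^2); a valid unit for magnetic flux density would be e.g. T.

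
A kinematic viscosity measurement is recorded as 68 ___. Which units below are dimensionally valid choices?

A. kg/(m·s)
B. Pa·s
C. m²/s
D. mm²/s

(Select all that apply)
C, D

kinematic viscosity has SI base units: m^2 / s

Checking each option against m^2 / s:
  A. kg/(m·s): ✗ does not match
  B. Pa·s: ✗ does not match
  C. m²/s: ✓ matches
  D. mm²/s: ✓ matches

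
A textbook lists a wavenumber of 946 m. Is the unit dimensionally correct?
No

wavenumber has SI base units: 1 / m
m does NOT reduce to 1 / m; a valid unit for wavenumber would be e.g. 1/m.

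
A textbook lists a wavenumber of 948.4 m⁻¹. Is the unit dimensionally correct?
Yes

wavenumber has SI base units: 1 / m
m⁻¹ reduces to the same SI base units, so it is a valid unit for wavenumber.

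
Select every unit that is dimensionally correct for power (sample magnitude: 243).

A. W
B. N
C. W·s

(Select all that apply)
A

power has SI base units: kg * m^2 / s^3

Checking each option against kg * m^2 / s^3:
  A. W: ✓ matches
  B. N: ✗ does not match
  C. W·s: ✗ does not match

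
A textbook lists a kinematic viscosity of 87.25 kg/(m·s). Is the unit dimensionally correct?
No

kinematic viscosity has SI base units: m^2 / s
kg/(m·s) does NOT reduce to m^2 / s; a valid unit for kinematic viscosity would be e.g. m²/s.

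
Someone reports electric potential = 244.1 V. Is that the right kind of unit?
Yes

electric potential has SI base units: kg * m^2 / (A * s^3)
V reduces to the same SI base units, so it is a valid unit for electric potential.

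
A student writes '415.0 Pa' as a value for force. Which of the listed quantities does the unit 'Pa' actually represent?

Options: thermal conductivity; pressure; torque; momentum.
pressure

force should have units dimensionally equivalent to kg * m / s^2 (e.g. N).
The given unit 'Pa' reduces to kg / (m * s^2). Of the listed options, that is the dimensionality of pressure.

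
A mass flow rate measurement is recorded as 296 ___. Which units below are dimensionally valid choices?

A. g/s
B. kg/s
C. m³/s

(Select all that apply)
A, B

mass flow rate has SI base units: kg / s

Checking each option against kg / s:
  A. g/s: ✓ matches
  B. kg/s: ✓ matches
  C. m³/s: ✗ does not match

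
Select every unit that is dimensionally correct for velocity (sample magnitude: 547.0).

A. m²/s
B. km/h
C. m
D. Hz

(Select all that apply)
B

velocity has SI base units: m / s

Checking each option against m / s:
  A. m²/s: ✗ does not match
  B. km/h: ✓ matches
  C. m: ✗ does not match
  D. Hz: ✗ does not match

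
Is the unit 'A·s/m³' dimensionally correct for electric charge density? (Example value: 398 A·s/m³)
Yes

electric charge density has SI base units: A * s / m^3
A·s/m³ reduces to the same SI base units, so it is a valid unit for electric charge density.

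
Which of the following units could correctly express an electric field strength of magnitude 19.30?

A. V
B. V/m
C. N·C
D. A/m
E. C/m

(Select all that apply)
B

electric field strength has SI base units: kg * m / (A * s^3)

Checking each option against kg * m / (A * s^3):
  A. V: ✗ does not match
  B. V/m: ✓ matches
  C. N·C: ✗ does not match
  D. A/m: ✗ does not match
  E. C/m: ✗ does not match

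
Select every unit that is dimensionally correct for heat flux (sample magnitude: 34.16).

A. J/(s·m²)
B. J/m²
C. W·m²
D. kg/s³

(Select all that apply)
A, D

heat flux has SI base units: kg / s^3

Checking each option against kg / s^3:
  A. J/(s·m²): ✓ matches
  B. J/m²: ✗ does not match
  C. W·m²: ✗ does not match
  D. kg/s³: ✓ matches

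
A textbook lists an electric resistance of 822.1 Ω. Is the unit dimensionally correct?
Yes

electric resistance has SI base units: kg * m^2 / (A^2 * s^3)
Ω reduces to the same SI base units, so it is a valid unit for electric resistance.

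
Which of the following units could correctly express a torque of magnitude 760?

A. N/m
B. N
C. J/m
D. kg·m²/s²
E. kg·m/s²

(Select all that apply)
D

torque has SI base units: kg * m^2 / s^2

Checking each option against kg * m^2 / s^2:
  A. N/m: ✗ does not match
  B. N: ✗ does not match
  C. J/m: ✗ does not match
  D. kg·m²/s²: ✓ matches
  E. kg·m/s²: ✗ does not match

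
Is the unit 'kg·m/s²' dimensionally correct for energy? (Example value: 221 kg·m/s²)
No

energy has SI base units: kg * m^2 / s^2
kg·m/s² does NOT reduce to kg * m^2 / s^2; a valid unit for energy would be e.g. J.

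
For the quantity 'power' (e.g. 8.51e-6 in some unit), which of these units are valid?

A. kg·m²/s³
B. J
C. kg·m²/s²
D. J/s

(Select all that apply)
A, D

power has SI base units: kg * m^2 / s^3

Checking each option against kg * m^2 / s^3:
  A. kg·m²/s³: ✓ matches
  B. J: ✗ does not match
  C. kg·m²/s²: ✗ does not match
  D. J/s: ✓ matches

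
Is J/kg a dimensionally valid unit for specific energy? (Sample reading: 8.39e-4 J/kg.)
Yes

specific energy has SI base units: m^2 / s^2
J/kg reduces to the same SI base units, so it is a valid unit for specific energy.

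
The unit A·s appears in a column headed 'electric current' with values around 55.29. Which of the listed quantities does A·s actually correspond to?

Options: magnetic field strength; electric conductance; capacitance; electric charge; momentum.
electric charge

electric current should have units dimensionally equivalent to A (e.g. A).
The given unit 'A·s' reduces to A * s. Of the listed options, that is the dimensionality of electric charge.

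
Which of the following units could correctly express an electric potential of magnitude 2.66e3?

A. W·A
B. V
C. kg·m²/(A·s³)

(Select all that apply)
B, C

electric potential has SI base units: kg * m^2 / (A * s^3)

Checking each option against kg * m^2 / (A * s^3):
  A. W·A: ✗ does not match
  B. V: ✓ matches
  C. kg·m²/(A·s³): ✓ matches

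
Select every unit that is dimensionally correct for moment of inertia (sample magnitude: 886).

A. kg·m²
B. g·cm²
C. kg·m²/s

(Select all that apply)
A, B

moment of inertia has SI base units: kg * m^2

Checking each option against kg * m^2:
  A. kg·m²: ✓ matches
  B. g·cm²: ✓ matches
  C. kg·m²/s: ✗ does not match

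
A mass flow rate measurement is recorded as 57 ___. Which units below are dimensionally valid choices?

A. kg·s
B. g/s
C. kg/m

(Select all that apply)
B

mass flow rate has SI base units: kg / s

Checking each option against kg / s:
  A. kg·s: ✗ does not match
  B. g/s: ✓ matches
  C. kg/m: ✗ does not match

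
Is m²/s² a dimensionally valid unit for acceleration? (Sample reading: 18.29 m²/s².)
No

acceleration has SI base units: m / s^2
m²/s² does NOT reduce to m / s^2; a valid unit for acceleration would be e.g. m/s².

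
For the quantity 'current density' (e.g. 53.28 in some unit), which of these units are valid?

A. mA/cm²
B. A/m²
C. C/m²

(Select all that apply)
A, B

current density has SI base units: A / m^2

Checking each option against A / m^2:
  A. mA/cm²: ✓ matches
  B. A/m²: ✓ matches
  C. C/m²: ✗ does not match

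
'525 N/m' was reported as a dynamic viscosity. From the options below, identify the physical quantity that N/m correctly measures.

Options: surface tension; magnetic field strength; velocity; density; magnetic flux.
surface tension

dynamic viscosity should have units dimensionally equivalent to kg / (m * s) (e.g. Pa·s).
The given unit 'N/m' reduces to kg / s^2. Of the listed options, that is the dimensionality of surface tension.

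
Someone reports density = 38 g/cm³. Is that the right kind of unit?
Yes

density has SI base units: kg / m^3
g/cm³ reduces to the same SI base units, so it is a valid unit for density.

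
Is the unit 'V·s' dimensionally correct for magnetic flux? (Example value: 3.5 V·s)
Yes

magnetic flux has SI base units: kg * m^2 / (A * s^2)
V·s reduces to the same SI base units, so it is a valid unit for magnetic flux.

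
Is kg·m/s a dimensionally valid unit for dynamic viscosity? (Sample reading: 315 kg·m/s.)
No

dynamic viscosity has SI base units: kg / (m * s)
kg·m/s does NOT reduce to kg / (m * s); a valid unit for dynamic viscosity would be e.g. Pa·s.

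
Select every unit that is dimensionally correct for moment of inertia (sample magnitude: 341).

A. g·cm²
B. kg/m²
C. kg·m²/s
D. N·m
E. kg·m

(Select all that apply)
A

moment of inertia has SI base units: kg * m^2

Checking each option against kg * m^2:
  A. g·cm²: ✓ matches
  B. kg/m²: ✗ does not match
  C. kg·m²/s: ✗ does not match
  D. N·m: ✗ does not match
  E. kg·m: ✗ does not match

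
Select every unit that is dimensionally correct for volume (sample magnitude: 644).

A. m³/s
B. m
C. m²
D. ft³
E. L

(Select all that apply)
D, E

volume has SI base units: m^3

Checking each option against m^3:
  A. m³/s: ✗ does not match
  B. m: ✗ does not match
  C. m²: ✗ does not match
  D. ft³: ✓ matches
  E. L: ✓ matches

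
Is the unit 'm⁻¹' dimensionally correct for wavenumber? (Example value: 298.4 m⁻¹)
Yes

wavenumber has SI base units: 1 / m
m⁻¹ reduces to the same SI base units, so it is a valid unit for wavenumber.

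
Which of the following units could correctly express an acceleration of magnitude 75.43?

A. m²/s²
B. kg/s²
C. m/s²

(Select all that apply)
C

acceleration has SI base units: m / s^2

Checking each option against m / s^2:
  A. m²/s²: ✗ does not match
  B. kg/s²: ✗ does not match
  C. m/s²: ✓ matches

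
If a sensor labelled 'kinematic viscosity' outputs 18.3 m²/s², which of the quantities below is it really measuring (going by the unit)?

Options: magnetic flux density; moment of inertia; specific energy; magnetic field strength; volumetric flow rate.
specific energy

kinematic viscosity should have units dimensionally equivalent to m^2 / s (e.g. m²/s).
The given unit 'm²/s²' reduces to m^2 / s^2. Of the listed options, that is the dimensionality of specific energy.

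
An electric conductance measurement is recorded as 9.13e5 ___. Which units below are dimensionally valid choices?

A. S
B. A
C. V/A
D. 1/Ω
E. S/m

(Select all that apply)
A, D

electric conductance has SI base units: A^2 * s^3 / (kg * m^2)

Checking each option against A^2 * s^3 / (kg * m^2):
  A. S: ✓ matches
  B. A: ✗ does not match
  C. V/A: ✗ does not match
  D. 1/Ω: ✓ matches
  E. S/m: ✗ does not match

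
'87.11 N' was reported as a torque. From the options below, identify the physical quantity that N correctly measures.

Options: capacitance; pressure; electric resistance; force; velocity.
force

torque should have units dimensionally equivalent to kg * m^2 / s^2 (e.g. N·m).
The given unit 'N' reduces to kg * m / s^2. Of the listed options, that is the dimensionality of force.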